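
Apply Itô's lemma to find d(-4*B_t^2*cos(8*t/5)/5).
d(-4*B_t^2*cos(8*t/5)/5) = (32*B_t^2*sin(8*t/5)/25 - 4*cos(8*t/5)/5) dt + (-8*B_t*cos(8*t/5)/5) dB_t

Itô's formula for f(t, x): d f(t, B_t) = (f_t + (1/2) f_xx) dt + f_x dB_t. Compute partials of f(t, x) = -4*x^2*cos(8*t/5)/5:
  f_t(t,x)  = 32*x^2*sin(8*t/5)/25
  f_x(t,x)  = -8*x*cos(8*t/5)/5
  f_xx(t,x) = -8*cos(8*t/5)/5
Assemble drift = f_t + (1/2) f_xx = 32*x^2*sin(8*t/5)/25 - 4*cos(8*t/5)/5 and diffusion = f_x = -8*x*cos(8*t/5)/5. Substituting x = B_t:
  d(-4*B_t^2*cos(8*t/5)/5) = (32*B_t^2*sin(8*t/5)/25 - 4*cos(8*t/5)/5) dt + (-8*B_t*cos(8*t/5)/5) dB_t.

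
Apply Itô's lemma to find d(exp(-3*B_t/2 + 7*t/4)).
d(exp(-3*B_t/2 + 7*t/4)) = (23*exp(-3*B_t/2 + 7*t/4)/8) dt + (-3*exp(-3*B_t/2 + 7*t/4)/2) dB_t

Itô's formula for f(t, x): d f(t, B_t) = (f_t + (1/2) f_xx) dt + f_x dB_t. Compute partials of f(t, x) = exp(7*t/4 - 3*x/2):
  f_t(t,x)  = 7*exp(7*t/4 - 3*x/2)/4
  f_x(t,x)  = -3*exp(7*t/4 - 3*x/2)/2
  f_xx(t,x) = 9*exp(7*t/4 - 3*x/2)/4
Assemble drift = f_t + (1/2) f_xx = 23*exp(7*t/4 - 3*x/2)/8 and diffusion = f_x = -3*exp(7*t/4 - 3*x/2)/2. Substituting x = B_t:
  d(exp(-3*B_t/2 + 7*t/4)) = (23*exp(-3*B_t/2 + 7*t/4)/8) dt + (-3*exp(-3*B_t/2 + 7*t/4)/2) dB_t.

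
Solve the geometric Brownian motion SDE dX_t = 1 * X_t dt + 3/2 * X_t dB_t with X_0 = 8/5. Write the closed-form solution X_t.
X_t = 8/5 * exp((-1/8) * t + (3/2) * B_t)

For GBM dX = mu X dt + sigma X dB with X_0 = x_0, apply Itô to Y = log X: dY = (mu - sigma^2/2) dt + sigma dB, so Y_t = log(x_0) + (mu - sigma^2/2) t + sigma B_t and hence X_t = x_0 * exp((mu - sigma^2/2) t + sigma B_t).
With mu = 1, sigma = 3/2, x_0 = 8/5, this gives:
  X_t = 8/5 * exp((-1/8) * t + (3/2) * B_t).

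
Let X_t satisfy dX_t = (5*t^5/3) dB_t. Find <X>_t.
<X>_t = 25*t^11/99

For an Itô process dX_t = a(t) dt + b(t) dB_t, the quadratic variation is <X>_t = int_0^t b(s)^2 ds (the drift term does not contribute). Here b(s) = 5*s^5/3, so
  b(s)^2 = 25*s^10/9.
Integrating from 0 to t:
  <X>_t = int_0^t (25*s^10/9) ds = 25*t^11/99.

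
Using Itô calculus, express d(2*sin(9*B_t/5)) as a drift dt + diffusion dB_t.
d(2*sin(9*B_t/5)) = (-81*sin(9*B_t/5)/25) dt + (18*cos(9*B_t/5)/5) dB_t

Itô's formula for f(B_t) gives d f(B_t) = f'(B_t) dB_t + (1/2) f''(B_t) dt. Compute derivatives of f(x) = 2*sin(9*x/5):
  f'(x)  = 18*cos(9*x/5)/5
  f''(x) = -162*sin(9*x/5)/25
Substitute x = B_t and multiply the f'' term by 1/2:
  drift     = (1/2) * (-162*sin(9*x/5)/25) evaluated at B_t = -81*sin(9*B_t/5)/25
  diffusion = (18*cos(9*x/5)/5) evaluated at B_t = 18*cos(9*B_t/5)/5
Therefore d(2*sin(9*B_t/5)) = (-81*sin(9*B_t/5)/25) dt + (18*cos(9*B_t/5)/5) dB_t.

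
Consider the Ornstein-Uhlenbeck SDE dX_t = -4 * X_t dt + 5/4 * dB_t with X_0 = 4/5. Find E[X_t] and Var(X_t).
E[X_t] = 4*exp(-4*t)/5; Var(X_t) = 25/128 - 25*exp(-8*t)/128

The OU SDE dX = -theta X dt + sigma dB admits the integrating factor exp(theta t): d(exp(theta t) X_t) = sigma exp(theta t) dB_t. Integrating from 0 to t:
  X_t = x_0 * exp(-theta t) + sigma * int_0^t exp(-theta (t-s)) dB_s.
The Itô integral has mean 0 and (by the Itô isometry) variance sigma^2 * int_0^t exp(-2 theta (t - s)) ds = sigma^2 * (1 - exp(-2 theta t)) / (2 theta).
With theta = 4, sigma = 5/4, x_0 = 4/5:
  E[X_t] = 4/5 * exp(-4 t) = 4*exp(-4*t)/5
  Var(X_t) = (5/4)^2 * (1 - exp(-2*4 t)) / (2 * 4) = 25/128 - 25*exp(-8*t)/128.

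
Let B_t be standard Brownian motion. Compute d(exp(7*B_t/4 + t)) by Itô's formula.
d(exp(7*B_t/4 + t)) = (81*exp(7*B_t/4 + t)/32) dt + (7*exp(7*B_t/4 + t)/4) dB_t

Itô's formula for f(t, x): d f(t, B_t) = (f_t + (1/2) f_xx) dt + f_x dB_t. Compute partials of f(t, x) = exp(t + 7*x/4):
  f_t(t,x)  = exp(t + 7*x/4)
  f_x(t,x)  = 7*exp(t + 7*x/4)/4
  f_xx(t,x) = 49*exp(t + 7*x/4)/16
Assemble drift = f_t + (1/2) f_xx = 81*exp(t + 7*x/4)/32 and diffusion = f_x = 7*exp(t + 7*x/4)/4. Substituting x = B_t:
  d(exp(7*B_t/4 + t)) = (81*exp(7*B_t/4 + t)/32) dt + (7*exp(7*B_t/4 + t)/4) dB_t.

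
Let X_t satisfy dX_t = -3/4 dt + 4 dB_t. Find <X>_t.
<X>_t = 16*t

For an Itô process dX_t = a(t) dt + b(t) dB_t, the quadratic variation is <X>_t = int_0^t b(s)^2 ds (the drift term does not contribute). Here b(s) = 4, so
  b(s)^2 = 16.
Integrating from 0 to t:
  <X>_t = int_0^t (16) ds = 16*t.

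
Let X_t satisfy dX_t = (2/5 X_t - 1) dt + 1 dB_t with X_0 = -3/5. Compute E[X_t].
E[X_t] = 5/2 - 31*exp(2*t/5)/10

Taking expectations and using E[dB_t] = 0, the mean m(t) = E[X_t] satisfies the ODE m'(t) = a m(t) + b with m(0) = x_0. With a = 2/5, b = -1, x_0 = -3/5, the solution is
  m(t) = x_0 * exp(a t) + (b/a) * (exp(a t) - 1)
       = (-3/5) * exp((2/5) t) + ((-1)/(2/5)) * (exp((2/5) t) - 1)
       = 5/2 - 31*exp(2*t/5)/10.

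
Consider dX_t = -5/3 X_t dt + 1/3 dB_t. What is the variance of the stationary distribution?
lim Var(X_t) = 1/30

The OU SDE dX = -theta X dt + sigma dB admits the integrating factor exp(theta t): d(exp(theta t) X_t) = sigma exp(theta t) dB_t. Integrating from 0 to t gives X_t = x_0 * exp(-theta t) + sigma * int_0^t exp(-theta (t-s)) dB_s for any initial x_0. The Itô integral has variance (by the Itô isometry) sigma^2 * int_0^t exp(-2 theta (t - s)) ds = sigma^2 * (1 - exp(-2 theta t)) / (2 theta), independent of x_0.
With theta = 5/3, sigma = 1/3:
  Var(X_t) = (1/3)^2 * (1 - exp(-2*5/3 t)) / (2 * 5/3) = 1/30 - exp(-10*t/3)/30.
As t -> infinity, exp(-2*5/3 t) -> 0, so the stationary variance is sigma^2 / (2 theta) = 1/30.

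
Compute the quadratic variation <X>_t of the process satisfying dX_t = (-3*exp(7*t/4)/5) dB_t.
<X>_t = 18*exp(7*t/2)/175 - 18/175

For an Itô process dX_t = a(t) dt + b(t) dB_t, the quadratic variation is <X>_t = int_0^t b(s)^2 ds (the drift term does not contribute). Here b(s) = -3*exp(7*s/4)/5, so
  b(s)^2 = 9*exp(7*s/2)/25.
Integrating from 0 to t:
  <X>_t = int_0^t (9*exp(7*s/2)/25) ds = 18*exp(7*t/2)/175 - 18/175.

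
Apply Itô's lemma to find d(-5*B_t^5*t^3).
d(-5*B_t^5*t^3) = (B_t^3*t^2*(-15*B_t^2 - 50*t)) dt + (-25*B_t^4*t^3) dB_t

Itô's formula for f(t, x): d f(t, B_t) = (f_t + (1/2) f_xx) dt + f_x dB_t. Compute partials of f(t, x) = -5*t^3*x^5:
  f_t(t,x)  = -15*t^2*x^5
  f_x(t,x)  = -25*t^3*x^4
  f_xx(t,x) = -100*t^3*x^3
Assemble drift = f_t + (1/2) f_xx = t^2*x^3*(-50*t - 15*x^2) and diffusion = f_x = -25*t^3*x^4. Substituting x = B_t:
  d(-5*B_t^5*t^3) = (B_t^3*t^2*(-15*B_t^2 - 50*t)) dt + (-25*B_t^4*t^3) dB_t.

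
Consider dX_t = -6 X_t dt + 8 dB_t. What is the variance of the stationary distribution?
lim Var(X_t) = 16/3

The OU SDE dX = -theta X dt + sigma dB admits the integrating factor exp(theta t): d(exp(theta t) X_t) = sigma exp(theta t) dB_t. Integrating from 0 to t gives X_t = x_0 * exp(-theta t) + sigma * int_0^t exp(-theta (t-s)) dB_s for any initial x_0. The Itô integral has variance (by the Itô isometry) sigma^2 * int_0^t exp(-2 theta (t - s)) ds = sigma^2 * (1 - exp(-2 theta t)) / (2 theta), independent of x_0.
With theta = 6, sigma = 8:
  Var(X_t) = (8)^2 * (1 - exp(-2*6 t)) / (2 * 6) = 16/3 - 16*exp(-12*t)/3.
As t -> infinity, exp(-2*6 t) -> 0, so the stationary variance is sigma^2 / (2 theta) = 16/3.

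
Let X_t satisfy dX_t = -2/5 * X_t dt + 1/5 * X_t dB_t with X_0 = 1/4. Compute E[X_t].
E[X_t] = exp(-2*t/5)/4

For GBM dX = mu X dt + sigma X dB with X_0 = x_0, apply Itô to Y = log X: dY = (mu - sigma^2/2) dt + sigma dB, so Y_t = log(x_0) + (mu - sigma^2/2) t + sigma B_t and hence X_t = x_0 * exp((mu - sigma^2/2) t + sigma B_t).
With mu = -2/5, sigma = 1/5, x_0 = 1/4, this gives:
  X_t = 1/4 * exp((-21/50) * t + (1/5) * B_t).
Since sigma*B_t ~ Normal(0, sigma^2 t), E[exp(sigma*B_t)] = exp(sigma^2 t / 2); so E[X_t] = x_0 * exp((mu - sigma^2/2) t) * exp(sigma^2 t / 2) = x_0 * exp(mu t) = exp(-2*t/5)/4.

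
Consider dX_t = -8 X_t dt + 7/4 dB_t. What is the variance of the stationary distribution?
lim Var(X_t) = 49/256

The OU SDE dX = -theta X dt + sigma dB admits the integrating factor exp(theta t): d(exp(theta t) X_t) = sigma exp(theta t) dB_t. Integrating from 0 to t gives X_t = x_0 * exp(-theta t) + sigma * int_0^t exp(-theta (t-s)) dB_s for any initial x_0. The Itô integral has variance (by the Itô isometry) sigma^2 * int_0^t exp(-2 theta (t - s)) ds = sigma^2 * (1 - exp(-2 theta t)) / (2 theta), independent of x_0.
With theta = 8, sigma = 7/4:
  Var(X_t) = (7/4)^2 * (1 - exp(-2*8 t)) / (2 * 8) = 49/256 - 49*exp(-16*t)/256.
As t -> infinity, exp(-2*8 t) -> 0, so the stationary variance is sigma^2 / (2 theta) = 49/256.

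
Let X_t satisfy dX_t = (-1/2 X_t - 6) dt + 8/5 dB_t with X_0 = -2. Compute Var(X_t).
Var(X_t) = 64/25 - 64*exp(-t)/25

The variance V(t) = Var(X_t) satisfies V'(t) = 2 a V(t) + c^2 with V(0) = 0 (drift coefficient is linear in X, diffusion is constant). With a = -1/2, c = 8/5, the solution is
  V(t) = (c^2 / (2 a)) * (exp(2 a t) - 1)
       = ((8/5)^2 / (2*(-1/2))) * (exp((-1) t) - 1)
       = 64/25 - 64*exp(-t)/25.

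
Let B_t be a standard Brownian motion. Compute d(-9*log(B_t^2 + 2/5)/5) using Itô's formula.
d(-9*log(B_t^2 + 2/5)/5) = (9*(5*B_t^2 - 2)/(5*B_t^2 + 2)^2) dt + (-18*B_t/(5*B_t^2 + 2)) dB_t

Itô's formula for f(B_t) gives d f(B_t) = f'(B_t) dB_t + (1/2) f''(B_t) dt. Compute derivatives of f(x) = -9*log(x^2 + 2/5)/5:
  f'(x)  = -18*x/(5*x^2 + 2)
  f''(x) = 18*(5*x^2 - 2)/(5*x^2 + 2)^2
Substitute x = B_t and multiply the f'' term by 1/2:
  drift     = (1/2) * (18*(5*x^2 - 2)/(5*x^2 + 2)^2) evaluated at B_t = 9*(5*B_t^2 - 2)/(5*B_t^2 + 2)^2
  diffusion = (-18*x/(5*x^2 + 2)) evaluated at B_t = -18*B_t/(5*B_t^2 + 2)
Therefore d(-9*log(B_t^2 + 2/5)/5) = (9*(5*B_t^2 - 2)/(5*B_t^2 + 2)^2) dt + (-18*B_t/(5*B_t^2 + 2)) dB_t.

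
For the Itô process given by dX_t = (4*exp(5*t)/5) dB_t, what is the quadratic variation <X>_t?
<X>_t = 8*exp(10*t)/125 - 8/125

For an Itô process dX_t = a(t) dt + b(t) dB_t, the quadratic variation is <X>_t = int_0^t b(s)^2 ds (the drift term does not contribute). Here b(s) = 4*exp(5*s)/5, so
  b(s)^2 = 16*exp(10*s)/25.
Integrating from 0 to t:
  <X>_t = int_0^t (16*exp(10*s)/25) ds = 8*exp(10*t)/125 - 8/125.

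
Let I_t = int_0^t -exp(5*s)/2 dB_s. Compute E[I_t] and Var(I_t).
E[I_t] = 0; Var(I_t) = exp(10*t)/40 - 1/40

The Itô integral of a deterministic integrand f(s) has mean 0 because each increment f(s) * (B_{s+ds} - B_s) has mean 0. By the Itô isometry:
  Var( int_0^t f(s) dB_s ) = E[ (int_0^t f(s) dB_s)^2 ] = int_0^t f(s)^2 ds.
Here f(s) = -exp(5*s)/2, so f(s)^2 = exp(10*s)/4. Integrate:
  int_0^t (exp(10*s)/4) ds = exp(10*t)/40 - 1/40.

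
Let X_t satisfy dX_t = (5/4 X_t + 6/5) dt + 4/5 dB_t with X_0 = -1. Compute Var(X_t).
Var(X_t) = 32*exp(5*t/2)/125 - 32/125

The variance V(t) = Var(X_t) satisfies V'(t) = 2 a V(t) + c^2 with V(0) = 0 (drift coefficient is linear in X, diffusion is constant). With a = 5/4, c = 4/5, the solution is
  V(t) = (c^2 / (2 a)) * (exp(2 a t) - 1)
       = ((4/5)^2 / (2*(5/4))) * (exp((5/2) t) - 1)
       = 32*exp(5*t/2)/125 - 32/125.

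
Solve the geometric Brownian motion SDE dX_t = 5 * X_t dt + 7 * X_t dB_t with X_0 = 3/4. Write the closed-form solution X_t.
X_t = 3/4 * exp((-39/2) * t + (7) * B_t)

For GBM dX = mu X dt + sigma X dB with X_0 = x_0, apply Itô to Y = log X: dY = (mu - sigma^2/2) dt + sigma dB, so Y_t = log(x_0) + (mu - sigma^2/2) t + sigma B_t and hence X_t = x_0 * exp((mu - sigma^2/2) t + sigma B_t).
With mu = 5, sigma = 7, x_0 = 3/4, this gives:
  X_t = 3/4 * exp((-39/2) * t + (7) * B_t).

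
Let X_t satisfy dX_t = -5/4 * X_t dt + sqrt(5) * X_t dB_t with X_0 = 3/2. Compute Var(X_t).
Var(X_t) = 9*sinh(5*t/2)/2

For GBM dX = mu X dt + sigma X dB with X_0 = x_0, apply Itô to Y = log X: dY = (mu - sigma^2/2) dt + sigma dB, so Y_t = log(x_0) + (mu - sigma^2/2) t + sigma B_t and hence X_t = x_0 * exp((mu - sigma^2/2) t + sigma B_t).
With mu = -5/4, sigma = sqrt(5), x_0 = 3/2, this gives:
  X_t = 3/2 * exp((-15/4) * t + (sqrt(5)) * B_t).
Since sigma*B_t ~ Normal(0, sigma^2 t), E[exp(sigma*B_t)] = exp(sigma^2 t / 2); so E[X_t] = x_0 * exp((mu - sigma^2/2) t) * exp(sigma^2 t / 2) = x_0 * exp(mu t) = 3*exp(-5*t/4)/2.
Var(X_t) = E[X_t^2] - (E[X_t])^2 = x_0^2 * exp(2 mu t) * (exp(sigma^2 t) - 1) = 9*sinh(5*t/2)/2.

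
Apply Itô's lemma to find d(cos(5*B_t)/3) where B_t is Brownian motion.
d(cos(5*B_t)/3) = (-25*cos(5*B_t)/6) dt + (-5*sin(5*B_t)/3) dB_t

Itô's formula for f(B_t) gives d f(B_t) = f'(B_t) dB_t + (1/2) f''(B_t) dt. Compute derivatives of f(x) = cos(5*x)/3:
  f'(x)  = -5*sin(5*x)/3
  f''(x) = -25*cos(5*x)/3
Substitute x = B_t and multiply the f'' term by 1/2:
  drift     = (1/2) * (-25*cos(5*x)/3) evaluated at B_t = -25*cos(5*B_t)/6
  diffusion = (-5*sin(5*x)/3) evaluated at B_t = -5*sin(5*B_t)/3
Therefore d(cos(5*B_t)/3) = (-25*cos(5*B_t)/6) dt + (-5*sin(5*B_t)/3) dB_t.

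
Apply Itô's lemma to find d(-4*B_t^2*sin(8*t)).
d(-4*B_t^2*sin(8*t)) = (-32*B_t^2*cos(8*t) - 4*sin(8*t)) dt + (-8*B_t*sin(8*t)) dB_t

Itô's formula for f(t, x): d f(t, B_t) = (f_t + (1/2) f_xx) dt + f_x dB_t. Compute partials of f(t, x) = -4*x^2*sin(8*t):
  f_t(t,x)  = -32*x^2*cos(8*t)
  f_x(t,x)  = -8*x*sin(8*t)
  f_xx(t,x) = -8*sin(8*t)
Assemble drift = f_t + (1/2) f_xx = -32*x^2*cos(8*t) - 4*sin(8*t) and diffusion = f_x = -8*x*sin(8*t). Substituting x = B_t:
  d(-4*B_t^2*sin(8*t)) = (-32*B_t^2*cos(8*t) - 4*sin(8*t)) dt + (-8*B_t*sin(8*t)) dB_t.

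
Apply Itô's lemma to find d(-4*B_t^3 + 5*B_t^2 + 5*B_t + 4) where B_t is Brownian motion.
d(-4*B_t^3 + 5*B_t^2 + 5*B_t + 4) = (5 - 12*B_t) dt + (-12*B_t^2 + 10*B_t + 5) dB_t

Itô's formula for f(B_t) gives d f(B_t) = f'(B_t) dB_t + (1/2) f''(B_t) dt. Compute derivatives of f(x) = -4*x^3 + 5*x^2 + 5*x + 4:
  f'(x)  = -12*x^2 + 10*x + 5
  f''(x) = 10 - 24*x
Substitute x = B_t and multiply the f'' term by 1/2:
  drift     = (1/2) * (10 - 24*x) evaluated at B_t = 5 - 12*B_t
  diffusion = (-12*x^2 + 10*x + 5) evaluated at B_t = -12*B_t^2 + 10*B_t + 5
Therefore d(-4*B_t^3 + 5*B_t^2 + 5*B_t + 4) = (5 - 12*B_t) dt + (-12*B_t^2 + 10*B_t + 5) dB_t.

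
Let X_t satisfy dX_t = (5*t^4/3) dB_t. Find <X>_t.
<X>_t = 25*t^9/81

For an Itô process dX_t = a(t) dt + b(t) dB_t, the quadratic variation is <X>_t = int_0^t b(s)^2 ds (the drift term does not contribute). Here b(s) = 5*s^4/3, so
  b(s)^2 = 25*s^8/9.
Integrating from 0 to t:
  <X>_t = int_0^t (25*s^8/9) ds = 25*t^9/81.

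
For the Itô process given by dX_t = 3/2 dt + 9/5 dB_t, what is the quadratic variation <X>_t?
<X>_t = 81*t/25

For an Itô process dX_t = a(t) dt + b(t) dB_t, the quadratic variation is <X>_t = int_0^t b(s)^2 ds (the drift term does not contribute). Here b(s) = 9/5, so
  b(s)^2 = 81/25.
Integrating from 0 to t:
  <X>_t = int_0^t (81/25) ds = 81*t/25.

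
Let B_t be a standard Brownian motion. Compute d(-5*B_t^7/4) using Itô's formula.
d(-5*B_t^7/4) = (-105*B_t^5/4) dt + (-35*B_t^6/4) dB_t

Itô's formula for f(B_t) gives d f(B_t) = f'(B_t) dB_t + (1/2) f''(B_t) dt. Compute derivatives of f(x) = -5*x^7/4:
  f'(x)  = -35*x^6/4
  f''(x) = -105*x^5/2
Substitute x = B_t and multiply the f'' term by 1/2:
  drift     = (1/2) * (-105*x^5/2) evaluated at B_t = -105*B_t^5/4
  diffusion = (-35*x^6/4) evaluated at B_t = -35*B_t^6/4
Therefore d(-5*B_t^7/4) = (-105*B_t^5/4) dt + (-35*B_t^6/4) dB_t.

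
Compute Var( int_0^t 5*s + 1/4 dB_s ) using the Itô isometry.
Var = t*(400*t^2 + 60*t + 3)/48

The Itô integral of a deterministic integrand f(s) has mean 0 because each increment f(s) * (B_{s+ds} - B_s) has mean 0. By the Itô isometry:
  Var( int_0^t f(s) dB_s ) = E[ (int_0^t f(s) dB_s)^2 ] = int_0^t f(s)^2 ds.
Here f(s) = 5*s + 1/4, so f(s)^2 = (20*s + 1)^2/16. Integrate:
  int_0^t ((20*s + 1)^2/16) ds = t*(400*t^2 + 60*t + 3)/48.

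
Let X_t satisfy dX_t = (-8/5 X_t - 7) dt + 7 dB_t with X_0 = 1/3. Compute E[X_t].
E[X_t] = -35/8 + 113*exp(-8*t/5)/24

Taking expectations and using E[dB_t] = 0, the mean m(t) = E[X_t] satisfies the ODE m'(t) = a m(t) + b with m(0) = x_0. With a = -8/5, b = -7, x_0 = 1/3, the solution is
  m(t) = x_0 * exp(a t) + (b/a) * (exp(a t) - 1)
       = (1/3) * exp((-8/5) t) + ((-7)/(-8/5)) * (exp((-8/5) t) - 1)
       = -35/8 + 113*exp(-8*t/5)/24.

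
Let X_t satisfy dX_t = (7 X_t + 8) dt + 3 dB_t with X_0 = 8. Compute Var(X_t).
Var(X_t) = 9*exp(14*t)/14 - 9/14

The variance V(t) = Var(X_t) satisfies V'(t) = 2 a V(t) + c^2 with V(0) = 0 (drift coefficient is linear in X, diffusion is constant). With a = 7, c = 3, the solution is
  V(t) = (c^2 / (2 a)) * (exp(2 a t) - 1)
       = (3^2 / (2*7)) * (exp(14 t) - 1)
       = 9*exp(14*t)/14 - 9/14.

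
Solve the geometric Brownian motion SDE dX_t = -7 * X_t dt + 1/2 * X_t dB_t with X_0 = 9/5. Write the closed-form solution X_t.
X_t = 9/5 * exp((-57/8) * t + (1/2) * B_t)

For GBM dX = mu X dt + sigma X dB with X_0 = x_0, apply Itô to Y = log X: dY = (mu - sigma^2/2) dt + sigma dB, so Y_t = log(x_0) + (mu - sigma^2/2) t + sigma B_t and hence X_t = x_0 * exp((mu - sigma^2/2) t + sigma B_t).
With mu = -7, sigma = 1/2, x_0 = 9/5, this gives:
  X_t = 9/5 * exp((-57/8) * t + (1/2) * B_t).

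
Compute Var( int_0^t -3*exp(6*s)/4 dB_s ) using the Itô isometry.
Var = 3*exp(12*t)/64 - 3/64

The Itô integral of a deterministic integrand f(s) has mean 0 because each increment f(s) * (B_{s+ds} - B_s) has mean 0. By the Itô isometry:
  Var( int_0^t f(s) dB_s ) = E[ (int_0^t f(s) dB_s)^2 ] = int_0^t f(s)^2 ds.
Here f(s) = -3*exp(6*s)/4, so f(s)^2 = 9*exp(12*s)/16. Integrate:
  int_0^t (9*exp(12*s)/16) ds = 3*exp(12*t)/64 - 3/64.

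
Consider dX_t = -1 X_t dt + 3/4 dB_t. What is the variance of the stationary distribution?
lim Var(X_t) = 9/32

The OU SDE dX = -theta X dt + sigma dB admits the integrating factor exp(theta t): d(exp(theta t) X_t) = sigma exp(theta t) dB_t. Integrating from 0 to t gives X_t = x_0 * exp(-theta t) + sigma * int_0^t exp(-theta (t-s)) dB_s for any initial x_0. The Itô integral has variance (by the Itô isometry) sigma^2 * int_0^t exp(-2 theta (t - s)) ds = sigma^2 * (1 - exp(-2 theta t)) / (2 theta), independent of x_0.
With theta = 1, sigma = 3/4:
  Var(X_t) = (3/4)^2 * (1 - exp(-2*1 t)) / (2 * 1) = 9/32 - 9*exp(-2*t)/32.
As t -> infinity, exp(-2*1 t) -> 0, so the stationary variance is sigma^2 / (2 theta) = 9/32.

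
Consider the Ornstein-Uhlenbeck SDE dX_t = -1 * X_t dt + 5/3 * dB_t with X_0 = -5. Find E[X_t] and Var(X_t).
E[X_t] = -5*exp(-t); Var(X_t) = 25/18 - 25*exp(-2*t)/18

The OU SDE dX = -theta X dt + sigma dB admits the integrating factor exp(theta t): d(exp(theta t) X_t) = sigma exp(theta t) dB_t. Integrating from 0 to t:
  X_t = x_0 * exp(-theta t) + sigma * int_0^t exp(-theta (t-s)) dB_s.
The Itô integral has mean 0 and (by the Itô isometry) variance sigma^2 * int_0^t exp(-2 theta (t - s)) ds = sigma^2 * (1 - exp(-2 theta t)) / (2 theta).
With theta = 1, sigma = 5/3, x_0 = -5:
  E[X_t] = -5 * exp(-1 t) = -5*exp(-t)
  Var(X_t) = (5/3)^2 * (1 - exp(-2*1 t)) / (2 * 1) = 25/18 - 25*exp(-2*t)/18.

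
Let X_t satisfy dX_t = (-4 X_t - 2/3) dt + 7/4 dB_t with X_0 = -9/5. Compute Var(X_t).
Var(X_t) = 49/128 - 49*exp(-8*t)/128

The variance V(t) = Var(X_t) satisfies V'(t) = 2 a V(t) + c^2 with V(0) = 0 (drift coefficient is linear in X, diffusion is constant). With a = -4, c = 7/4, the solution is
  V(t) = (c^2 / (2 a)) * (exp(2 a t) - 1)
       = ((7/4)^2 / (2*(-4))) * (exp((-8) t) - 1)
       = 49/128 - 49*exp(-8*t)/128.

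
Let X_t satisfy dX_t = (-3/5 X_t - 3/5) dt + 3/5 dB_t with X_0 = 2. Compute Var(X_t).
Var(X_t) = 3/10 - 3*exp(-6*t/5)/10

The variance V(t) = Var(X_t) satisfies V'(t) = 2 a V(t) + c^2 with V(0) = 0 (drift coefficient is linear in X, diffusion is constant). With a = -3/5, c = 3/5, the solution is
  V(t) = (c^2 / (2 a)) * (exp(2 a t) - 1)
       = ((3/5)^2 / (2*(-3/5))) * (exp((-6/5) t) - 1)
       = 3/10 - 3*exp(-6*t/5)/10.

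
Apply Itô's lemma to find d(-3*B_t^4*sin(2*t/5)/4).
d(-3*B_t^4*sin(2*t/5)/4) = (-3*B_t^2*(B_t^2*cos(2*t/5) + 15*sin(2*t/5))/10) dt + (-3*B_t^3*sin(2*t/5)) dB_t

Itô's formula for f(t, x): d f(t, B_t) = (f_t + (1/2) f_xx) dt + f_x dB_t. Compute partials of f(t, x) = -3*x^4*sin(2*t/5)/4:
  f_t(t,x)  = -3*x^4*cos(2*t/5)/10
  f_x(t,x)  = -3*x^3*sin(2*t/5)
  f_xx(t,x) = -9*x^2*sin(2*t/5)
Assemble drift = f_t + (1/2) f_xx = -3*x^2*(x^2*cos(2*t/5) + 15*sin(2*t/5))/10 and diffusion = f_x = -3*x^3*sin(2*t/5). Substituting x = B_t:
  d(-3*B_t^4*sin(2*t/5)/4) = (-3*B_t^2*(B_t^2*cos(2*t/5) + 15*sin(2*t/5))/10) dt + (-3*B_t^3*sin(2*t/5)) dB_t.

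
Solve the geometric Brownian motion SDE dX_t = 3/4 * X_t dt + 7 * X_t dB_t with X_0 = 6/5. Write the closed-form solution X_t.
X_t = 6/5 * exp((-95/4) * t + (7) * B_t)

For GBM dX = mu X dt + sigma X dB with X_0 = x_0, apply Itô to Y = log X: dY = (mu - sigma^2/2) dt + sigma dB, so Y_t = log(x_0) + (mu - sigma^2/2) t + sigma B_t and hence X_t = x_0 * exp((mu - sigma^2/2) t + sigma B_t).
With mu = 3/4, sigma = 7, x_0 = 6/5, this gives:
  X_t = 6/5 * exp((-95/4) * t + (7) * B_t).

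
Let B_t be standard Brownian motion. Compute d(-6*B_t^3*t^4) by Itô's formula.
d(-6*B_t^3*t^4) = (6*B_t*t^3*(-4*B_t^2 - 3*t)) dt + (-18*B_t^2*t^4) dB_t

Itô's formula for f(t, x): d f(t, B_t) = (f_t + (1/2) f_xx) dt + f_x dB_t. Compute partials of f(t, x) = -6*t^4*x^3:
  f_t(t,x)  = -24*t^3*x^3
  f_x(t,x)  = -18*t^4*x^2
  f_xx(t,x) = -36*t^4*x
Assemble drift = f_t + (1/2) f_xx = 6*t^3*x*(-3*t - 4*x^2) and diffusion = f_x = -18*t^4*x^2. Substituting x = B_t:
  d(-6*B_t^3*t^4) = (6*B_t*t^3*(-4*B_t^2 - 3*t)) dt + (-18*B_t^2*t^4) dB_t.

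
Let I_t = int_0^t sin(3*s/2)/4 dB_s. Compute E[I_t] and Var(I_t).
E[I_t] = 0; Var(I_t) = t/32 - sin(3*t)/96

The Itô integral of a deterministic integrand f(s) has mean 0 because each increment f(s) * (B_{s+ds} - B_s) has mean 0. By the Itô isometry:
  Var( int_0^t f(s) dB_s ) = E[ (int_0^t f(s) dB_s)^2 ] = int_0^t f(s)^2 ds.
Here f(s) = sin(3*s/2)/4, so f(s)^2 = sin(3*s/2)^2/16. Integrate:
  int_0^t (sin(3*s/2)^2/16) ds = t/32 - sin(3*t)/96.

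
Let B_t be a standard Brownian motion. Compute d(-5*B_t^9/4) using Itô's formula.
d(-5*B_t^9/4) = (-45*B_t^7) dt + (-45*B_t^8/4) dB_t

Itô's formula for f(B_t) gives d f(B_t) = f'(B_t) dB_t + (1/2) f''(B_t) dt. Compute derivatives of f(x) = -5*x^9/4:
  f'(x)  = -45*x^8/4
  f''(x) = -90*x^7
Substitute x = B_t and multiply the f'' term by 1/2:
  drift     = (1/2) * (-90*x^7) evaluated at B_t = -45*B_t^7
  diffusion = (-45*x^8/4) evaluated at B_t = -45*B_t^8/4
Therefore d(-5*B_t^9/4) = (-45*B_t^7) dt + (-45*B_t^8/4) dB_t.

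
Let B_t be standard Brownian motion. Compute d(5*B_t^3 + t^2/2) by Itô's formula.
d(5*B_t^3 + t^2/2) = (15*B_t + t) dt + (15*B_t^2) dB_t

Itô's formula for f(t, x): d f(t, B_t) = (f_t + (1/2) f_xx) dt + f_x dB_t. Compute partials of f(t, x) = t^2/2 + 5*x^3:
  f_t(t,x)  = t
  f_x(t,x)  = 15*x^2
  f_xx(t,x) = 30*x
Assemble drift = f_t + (1/2) f_xx = t + 15*x and diffusion = f_x = 15*x^2. Substituting x = B_t:
  d(5*B_t^3 + t^2/2) = (15*B_t + t) dt + (15*B_t^2) dB_t.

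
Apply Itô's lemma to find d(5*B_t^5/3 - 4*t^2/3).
d(5*B_t^5/3 - 4*t^2/3) = (50*B_t^3/3 - 8*t/3) dt + (25*B_t^4/3) dB_t

Itô's formula for f(t, x): d f(t, B_t) = (f_t + (1/2) f_xx) dt + f_x dB_t. Compute partials of f(t, x) = -4*t^2/3 + 5*x^5/3:
  f_t(t,x)  = -8*t/3
  f_x(t,x)  = 25*x^4/3
  f_xx(t,x) = 100*x^3/3
Assemble drift = f_t + (1/2) f_xx = -8*t/3 + 50*x^3/3 and diffusion = f_x = 25*x^4/3. Substituting x = B_t:
  d(5*B_t^5/3 - 4*t^2/3) = (50*B_t^3/3 - 8*t/3) dt + (25*B_t^4/3) dB_t.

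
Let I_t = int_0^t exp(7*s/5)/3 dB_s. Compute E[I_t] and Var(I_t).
E[I_t] = 0; Var(I_t) = 5*exp(14*t/5)/126 - 5/126

The Itô integral of a deterministic integrand f(s) has mean 0 because each increment f(s) * (B_{s+ds} - B_s) has mean 0. By the Itô isometry:
  Var( int_0^t f(s) dB_s ) = E[ (int_0^t f(s) dB_s)^2 ] = int_0^t f(s)^2 ds.
Here f(s) = exp(7*s/5)/3, so f(s)^2 = exp(14*s/5)/9. Integrate:
  int_0^t (exp(14*s/5)/9) ds = 5*exp(14*t/5)/126 - 5/126.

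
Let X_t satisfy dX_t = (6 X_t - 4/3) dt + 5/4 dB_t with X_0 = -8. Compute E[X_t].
E[X_t] = 2/9 - 74*exp(6*t)/9

Taking expectations and using E[dB_t] = 0, the mean m(t) = E[X_t] satisfies the ODE m'(t) = a m(t) + b with m(0) = x_0. With a = 6, b = -4/3, x_0 = -8, the solution is
  m(t) = x_0 * exp(a t) + (b/a) * (exp(a t) - 1)
       = (-8) * exp(6 t) + ((-4/3)/6) * (exp(6 t) - 1)
       = 2/9 - 74*exp(6*t)/9.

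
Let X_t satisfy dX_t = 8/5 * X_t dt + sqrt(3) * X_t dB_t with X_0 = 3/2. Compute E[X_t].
E[X_t] = 3*exp(8*t/5)/2

For GBM dX = mu X dt + sigma X dB with X_0 = x_0, apply Itô to Y = log X: dY = (mu - sigma^2/2) dt + sigma dB, so Y_t = log(x_0) + (mu - sigma^2/2) t + sigma B_t and hence X_t = x_0 * exp((mu - sigma^2/2) t + sigma B_t).
With mu = 8/5, sigma = sqrt(3), x_0 = 3/2, this gives:
  X_t = 3/2 * exp((1/10) * t + (sqrt(3)) * B_t).
Since sigma*B_t ~ Normal(0, sigma^2 t), E[exp(sigma*B_t)] = exp(sigma^2 t / 2); so E[X_t] = x_0 * exp((mu - sigma^2/2) t) * exp(sigma^2 t / 2) = x_0 * exp(mu t) = 3*exp(8*t/5)/2.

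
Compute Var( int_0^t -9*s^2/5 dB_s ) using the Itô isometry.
Var = 81*t^5/125

The Itô integral of a deterministic integrand f(s) has mean 0 because each increment f(s) * (B_{s+ds} - B_s) has mean 0. By the Itô isometry:
  Var( int_0^t f(s) dB_s ) = E[ (int_0^t f(s) dB_s)^2 ] = int_0^t f(s)^2 ds.
Here f(s) = -9*s^2/5, so f(s)^2 = 81*s^4/25. Integrate:
  int_0^t (81*s^4/25) ds = 81*t^5/125.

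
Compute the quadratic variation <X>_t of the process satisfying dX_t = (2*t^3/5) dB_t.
<X>_t = 4*t^7/175

For an Itô process dX_t = a(t) dt + b(t) dB_t, the quadratic variation is <X>_t = int_0^t b(s)^2 ds (the drift term does not contribute). Here b(s) = 2*s^3/5, so
  b(s)^2 = 4*s^6/25.
Integrating from 0 to t:
  <X>_t = int_0^t (4*s^6/25) ds = 4*t^7/175.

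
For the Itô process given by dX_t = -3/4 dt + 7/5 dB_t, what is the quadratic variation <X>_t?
<X>_t = 49*t/25

For an Itô process dX_t = a(t) dt + b(t) dB_t, the quadratic variation is <X>_t = int_0^t b(s)^2 ds (the drift term does not contribute). Here b(s) = 7/5, so
  b(s)^2 = 49/25.
Integrating from 0 to t:
  <X>_t = int_0^t (49/25) ds = 49*t/25.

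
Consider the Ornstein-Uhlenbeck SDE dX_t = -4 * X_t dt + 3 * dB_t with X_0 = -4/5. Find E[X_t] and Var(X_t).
E[X_t] = -4*exp(-4*t)/5; Var(X_t) = 9/8 - 9*exp(-8*t)/8

The OU SDE dX = -theta X dt + sigma dB admits the integrating factor exp(theta t): d(exp(theta t) X_t) = sigma exp(theta t) dB_t. Integrating from 0 to t:
  X_t = x_0 * exp(-theta t) + sigma * int_0^t exp(-theta (t-s)) dB_s.
The Itô integral has mean 0 and (by the Itô isometry) variance sigma^2 * int_0^t exp(-2 theta (t - s)) ds = sigma^2 * (1 - exp(-2 theta t)) / (2 theta).
With theta = 4, sigma = 3, x_0 = -4/5:
  E[X_t] = -4/5 * exp(-4 t) = -4*exp(-4*t)/5
  Var(X_t) = (3)^2 * (1 - exp(-2*4 t)) / (2 * 4) = 9/8 - 9*exp(-8*t)/8.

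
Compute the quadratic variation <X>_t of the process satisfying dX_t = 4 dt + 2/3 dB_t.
<X>_t = 4*t/9

For an Itô process dX_t = a(t) dt + b(t) dB_t, the quadratic variation is <X>_t = int_0^t b(s)^2 ds (the drift term does not contribute). Here b(s) = 2/3, so
  b(s)^2 = 4/9.
Integrating from 0 to t:
  <X>_t = int_0^t (4/9) ds = 4*t/9.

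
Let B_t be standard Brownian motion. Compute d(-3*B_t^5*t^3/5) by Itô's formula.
d(-3*B_t^5*t^3/5) = (B_t^3*t^2*(-9*B_t^2/5 - 6*t)) dt + (-3*B_t^4*t^3) dB_t

Itô's formula for f(t, x): d f(t, B_t) = (f_t + (1/2) f_xx) dt + f_x dB_t. Compute partials of f(t, x) = -3*t^3*x^5/5:
  f_t(t,x)  = -9*t^2*x^5/5
  f_x(t,x)  = -3*t^3*x^4
  f_xx(t,x) = -12*t^3*x^3
Assemble drift = f_t + (1/2) f_xx = t^2*x^3*(-6*t - 9*x^2/5) and diffusion = f_x = -3*t^3*x^4. Substituting x = B_t:
  d(-3*B_t^5*t^3/5) = (B_t^3*t^2*(-9*B_t^2/5 - 6*t)) dt + (-3*B_t^4*t^3) dB_t.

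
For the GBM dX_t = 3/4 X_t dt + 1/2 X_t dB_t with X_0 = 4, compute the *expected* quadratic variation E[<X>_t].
E[<X>_t] = 16*exp(7*t/4)/7 - 16/7

<X>_t = int_0^t ((1/2) * X_s)^2 ds. Taking expectation inside the integral: E[<X>_t] = (1/2)^2 * int_0^t E[X_s^2] ds. For GBM, E[X_s^2] = x_0^2 * exp((2 mu + sigma^2) s). Integrating:
  E[<X>_t] = (1/2)^2 * 4^2 * (exp((2*(3/4) + (1/2)^2) t) - 1) / (2*(3/4) + (1/2)^2)
           = (1/2)^2 * 4^2 * (exp((7/4) t) - 1) / (7/4) = 16*exp(7*t/4)/7 - 16/7.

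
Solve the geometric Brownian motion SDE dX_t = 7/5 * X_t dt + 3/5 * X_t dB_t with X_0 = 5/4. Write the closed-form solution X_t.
X_t = 5/4 * exp((61/50) * t + (3/5) * B_t)

For GBM dX = mu X dt + sigma X dB with X_0 = x_0, apply Itô to Y = log X: dY = (mu - sigma^2/2) dt + sigma dB, so Y_t = log(x_0) + (mu - sigma^2/2) t + sigma B_t and hence X_t = x_0 * exp((mu - sigma^2/2) t + sigma B_t).
With mu = 7/5, sigma = 3/5, x_0 = 5/4, this gives:
  X_t = 5/4 * exp((61/50) * t + (3/5) * B_t).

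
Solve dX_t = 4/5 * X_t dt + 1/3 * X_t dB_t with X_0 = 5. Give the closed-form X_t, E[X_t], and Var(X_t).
X_t = 5 * exp((67/90) t + (1/3) B_t); E[X_t] = 5*exp(4*t/5); Var(X_t) = 25*(exp(t/9) - 1)*exp(8*t/5)

For GBM dX = mu X dt + sigma X dB with X_0 = x_0, apply Itô to Y = log X: dY = (mu - sigma^2/2) dt + sigma dB, so Y_t = log(x_0) + (mu - sigma^2/2) t + sigma B_t and hence X_t = x_0 * exp((mu - sigma^2/2) t + sigma B_t).
With mu = 4/5, sigma = 1/3, x_0 = 5, this gives:
  X_t = 5 * exp((67/90) * t + (1/3) * B_t).
Since sigma*B_t ~ Normal(0, sigma^2 t), E[exp(sigma*B_t)] = exp(sigma^2 t / 2); so E[X_t] = x_0 * exp((mu - sigma^2/2) t) * exp(sigma^2 t / 2) = x_0 * exp(mu t) = 5*exp(4*t/5).
Var(X_t) = E[X_t^2] - (E[X_t])^2 = x_0^2 * exp(2 mu t) * (exp(sigma^2 t) - 1) = 25*(exp(t/9) - 1)*exp(8*t/5).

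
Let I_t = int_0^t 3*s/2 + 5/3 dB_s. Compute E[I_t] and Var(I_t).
E[I_t] = 0; Var(I_t) = t*(27*t^2 + 90*t + 100)/36

The Itô integral of a deterministic integrand f(s) has mean 0 because each increment f(s) * (B_{s+ds} - B_s) has mean 0. By the Itô isometry:
  Var( int_0^t f(s) dB_s ) = E[ (int_0^t f(s) dB_s)^2 ] = int_0^t f(s)^2 ds.
Here f(s) = 3*s/2 + 5/3, so f(s)^2 = (9*s + 10)^2/36. Integrate:
  int_0^t ((9*s + 10)^2/36) ds = t*(27*t^2 + 90*t + 100)/36.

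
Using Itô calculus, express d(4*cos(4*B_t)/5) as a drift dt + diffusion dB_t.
d(4*cos(4*B_t)/5) = (-32*cos(4*B_t)/5) dt + (-16*sin(4*B_t)/5) dB_t

Itô's formula for f(B_t) gives d f(B_t) = f'(B_t) dB_t + (1/2) f''(B_t) dt. Compute derivatives of f(x) = 4*cos(4*x)/5:
  f'(x)  = -16*sin(4*x)/5
  f''(x) = -64*cos(4*x)/5
Substitute x = B_t and multiply the f'' term by 1/2:
  drift     = (1/2) * (-64*cos(4*x)/5) evaluated at B_t = -32*cos(4*B_t)/5
  diffusion = (-16*sin(4*x)/5) evaluated at B_t = -16*sin(4*B_t)/5
Therefore d(4*cos(4*B_t)/5) = (-32*cos(4*B_t)/5) dt + (-16*sin(4*B_t)/5) dB_t.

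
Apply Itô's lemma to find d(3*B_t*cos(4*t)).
d(3*B_t*cos(4*t)) = (-12*B_t*sin(4*t)) dt + (3*cos(4*t)) dB_t

Itô's formula for f(t, x): d f(t, B_t) = (f_t + (1/2) f_xx) dt + f_x dB_t. Compute partials of f(t, x) = 3*x*cos(4*t):
  f_t(t,x)  = -12*x*sin(4*t)
  f_x(t,x)  = 3*cos(4*t)
  f_xx(t,x) = 0
Assemble drift = f_t + (1/2) f_xx = -12*x*sin(4*t) and diffusion = f_x = 3*cos(4*t). Substituting x = B_t:
  d(3*B_t*cos(4*t)) = (-12*B_t*sin(4*t)) dt + (3*cos(4*t)) dB_t.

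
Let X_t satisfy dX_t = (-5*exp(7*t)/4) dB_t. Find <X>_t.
<X>_t = 25*exp(14*t)/224 - 25/224

For an Itô process dX_t = a(t) dt + b(t) dB_t, the quadratic variation is <X>_t = int_0^t b(s)^2 ds (the drift term does not contribute). Here b(s) = -5*exp(7*s)/4, so
  b(s)^2 = 25*exp(14*s)/16.
Integrating from 0 to t:
  <X>_t = int_0^t (25*exp(14*s)/16) ds = 25*exp(14*t)/224 - 25/224.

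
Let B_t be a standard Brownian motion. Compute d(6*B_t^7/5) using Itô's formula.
d(6*B_t^7/5) = (126*B_t^5/5) dt + (42*B_t^6/5) dB_t

Itô's formula for f(B_t) gives d f(B_t) = f'(B_t) dB_t + (1/2) f''(B_t) dt. Compute derivatives of f(x) = 6*x^7/5:
  f'(x)  = 42*x^6/5
  f''(x) = 252*x^5/5
Substitute x = B_t and multiply the f'' term by 1/2:
  drift     = (1/2) * (252*x^5/5) evaluated at B_t = 126*B_t^5/5
  diffusion = (42*x^6/5) evaluated at B_t = 42*B_t^6/5
Therefore d(6*B_t^7/5) = (126*B_t^5/5) dt + (42*B_t^6/5) dB_t.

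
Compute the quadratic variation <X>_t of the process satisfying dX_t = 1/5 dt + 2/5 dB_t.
<X>_t = 4*t/25

For an Itô process dX_t = a(t) dt + b(t) dB_t, the quadratic variation is <X>_t = int_0^t b(s)^2 ds (the drift term does not contribute). Here b(s) = 2/5, so
  b(s)^2 = 4/25.
Integrating from 0 to t:
  <X>_t = int_0^t (4/25) ds = 4*t/25.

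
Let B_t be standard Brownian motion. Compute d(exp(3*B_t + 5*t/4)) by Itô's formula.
d(exp(3*B_t + 5*t/4)) = (23*exp(3*B_t + 5*t/4)/4) dt + (3*exp(3*B_t + 5*t/4)) dB_t

Itô's formula for f(t, x): d f(t, B_t) = (f_t + (1/2) f_xx) dt + f_x dB_t. Compute partials of f(t, x) = exp(5*t/4 + 3*x):
  f_t(t,x)  = 5*exp(5*t/4 + 3*x)/4
  f_x(t,x)  = 3*exp(5*t/4 + 3*x)
  f_xx(t,x) = 9*exp(5*t/4 + 3*x)
Assemble drift = f_t + (1/2) f_xx = 23*exp(5*t/4 + 3*x)/4 and diffusion = f_x = 3*exp(5*t/4 + 3*x). Substituting x = B_t:
  d(exp(3*B_t + 5*t/4)) = (23*exp(3*B_t + 5*t/4)/4) dt + (3*exp(3*B_t + 5*t/4)) dB_t.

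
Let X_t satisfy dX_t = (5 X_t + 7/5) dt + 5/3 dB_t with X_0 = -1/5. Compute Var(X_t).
Var(X_t) = 5*exp(10*t)/18 - 5/18

The variance V(t) = Var(X_t) satisfies V'(t) = 2 a V(t) + c^2 with V(0) = 0 (drift coefficient is linear in X, diffusion is constant). With a = 5, c = 5/3, the solution is
  V(t) = (c^2 / (2 a)) * (exp(2 a t) - 1)
       = ((5/3)^2 / (2*5)) * (exp(10 t) - 1)
       = 5*exp(10*t)/18 - 5/18.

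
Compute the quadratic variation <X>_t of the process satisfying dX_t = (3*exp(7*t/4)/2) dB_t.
<X>_t = 9*exp(7*t/2)/14 - 9/14

For an Itô process dX_t = a(t) dt + b(t) dB_t, the quadratic variation is <X>_t = int_0^t b(s)^2 ds (the drift term does not contribute). Here b(s) = 3*exp(7*s/4)/2, so
  b(s)^2 = 9*exp(7*s/2)/4.
Integrating from 0 to t:
  <X>_t = int_0^t (9*exp(7*s/2)/4) ds = 9*exp(7*t/2)/14 - 9/14.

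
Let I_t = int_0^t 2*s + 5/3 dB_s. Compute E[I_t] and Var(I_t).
E[I_t] = 0; Var(I_t) = t*(12*t^2 + 30*t + 25)/9

The Itô integral of a deterministic integrand f(s) has mean 0 because each increment f(s) * (B_{s+ds} - B_s) has mean 0. By the Itô isometry:
  Var( int_0^t f(s) dB_s ) = E[ (int_0^t f(s) dB_s)^2 ] = int_0^t f(s)^2 ds.
Here f(s) = 2*s + 5/3, so f(s)^2 = (6*s + 5)^2/9. Integrate:
  int_0^t ((6*s + 5)^2/9) ds = t*(12*t^2 + 30*t + 25)/9.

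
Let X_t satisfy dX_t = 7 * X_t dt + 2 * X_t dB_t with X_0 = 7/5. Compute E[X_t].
E[X_t] = 7*exp(7*t)/5

For GBM dX = mu X dt + sigma X dB with X_0 = x_0, apply Itô to Y = log X: dY = (mu - sigma^2/2) dt + sigma dB, so Y_t = log(x_0) + (mu - sigma^2/2) t + sigma B_t and hence X_t = x_0 * exp((mu - sigma^2/2) t + sigma B_t).
With mu = 7, sigma = 2, x_0 = 7/5, this gives:
  X_t = 7/5 * exp((5) * t + (2) * B_t).
Since sigma*B_t ~ Normal(0, sigma^2 t), E[exp(sigma*B_t)] = exp(sigma^2 t / 2); so E[X_t] = x_0 * exp((mu - sigma^2/2) t) * exp(sigma^2 t / 2) = x_0 * exp(mu t) = 7*exp(7*t)/5.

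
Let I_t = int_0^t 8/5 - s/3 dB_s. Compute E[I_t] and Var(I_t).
E[I_t] = 0; Var(I_t) = t*(25*t^2 - 360*t + 1728)/675

The Itô integral of a deterministic integrand f(s) has mean 0 because each increment f(s) * (B_{s+ds} - B_s) has mean 0. By the Itô isometry:
  Var( int_0^t f(s) dB_s ) = E[ (int_0^t f(s) dB_s)^2 ] = int_0^t f(s)^2 ds.
Here f(s) = 8/5 - s/3, so f(s)^2 = (5*s - 24)^2/225. Integrate:
  int_0^t ((5*s - 24)^2/225) ds = t*(25*t^2 - 360*t + 1728)/675.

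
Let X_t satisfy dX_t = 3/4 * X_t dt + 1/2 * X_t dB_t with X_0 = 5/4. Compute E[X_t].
E[X_t] = 5*exp(3*t/4)/4

For GBM dX = mu X dt + sigma X dB with X_0 = x_0, apply Itô to Y = log X: dY = (mu - sigma^2/2) dt + sigma dB, so Y_t = log(x_0) + (mu - sigma^2/2) t + sigma B_t and hence X_t = x_0 * exp((mu - sigma^2/2) t + sigma B_t).
With mu = 3/4, sigma = 1/2, x_0 = 5/4, this gives:
  X_t = 5/4 * exp((5/8) * t + (1/2) * B_t).
Since sigma*B_t ~ Normal(0, sigma^2 t), E[exp(sigma*B_t)] = exp(sigma^2 t / 2); so E[X_t] = x_0 * exp((mu - sigma^2/2) t) * exp(sigma^2 t / 2) = x_0 * exp(mu t) = 5*exp(3*t/4)/4.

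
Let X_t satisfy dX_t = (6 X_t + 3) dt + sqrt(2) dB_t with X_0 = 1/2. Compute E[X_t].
E[X_t] = exp(6*t) - 1/2

Taking expectations and using E[dB_t] = 0, the mean m(t) = E[X_t] satisfies the ODE m'(t) = a m(t) + b with m(0) = x_0. With a = 6, b = 3, x_0 = 1/2, the solution is
  m(t) = x_0 * exp(a t) + (b/a) * (exp(a t) - 1)
       = (1/2) * exp(6 t) + (3/6) * (exp(6 t) - 1)
       = exp(6*t) - 1/2.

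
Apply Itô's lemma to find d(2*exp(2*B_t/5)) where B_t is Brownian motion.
d(2*exp(2*B_t/5)) = (4*exp(2*B_t/5)/25) dt + (4*exp(2*B_t/5)/5) dB_t

Itô's formula for f(B_t) gives d f(B_t) = f'(B_t) dB_t + (1/2) f''(B_t) dt. Compute derivatives of f(x) = 2*exp(2*x/5):
  f'(x)  = 4*exp(2*x/5)/5
  f''(x) = 8*exp(2*x/5)/25
Substitute x = B_t and multiply the f'' term by 1/2:
  drift     = (1/2) * (8*exp(2*x/5)/25) evaluated at B_t = 4*exp(2*B_t/5)/25
  diffusion = (4*exp(2*x/5)/5) evaluated at B_t = 4*exp(2*B_t/5)/5
Therefore d(2*exp(2*B_t/5)) = (4*exp(2*B_t/5)/25) dt + (4*exp(2*B_t/5)/5) dB_t.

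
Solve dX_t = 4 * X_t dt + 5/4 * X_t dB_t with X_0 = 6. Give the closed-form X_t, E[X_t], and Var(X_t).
X_t = 6 * exp((103/32) t + (5/4) B_t); E[X_t] = 6*exp(4*t); Var(X_t) = 36*(exp(25*t/16) - 1)*exp(8*t)

For GBM dX = mu X dt + sigma X dB with X_0 = x_0, apply Itô to Y = log X: dY = (mu - sigma^2/2) dt + sigma dB, so Y_t = log(x_0) + (mu - sigma^2/2) t + sigma B_t and hence X_t = x_0 * exp((mu - sigma^2/2) t + sigma B_t).
With mu = 4, sigma = 5/4, x_0 = 6, this gives:
  X_t = 6 * exp((103/32) * t + (5/4) * B_t).
Since sigma*B_t ~ Normal(0, sigma^2 t), E[exp(sigma*B_t)] = exp(sigma^2 t / 2); so E[X_t] = x_0 * exp((mu - sigma^2/2) t) * exp(sigma^2 t / 2) = x_0 * exp(mu t) = 6*exp(4*t).
Var(X_t) = E[X_t^2] - (E[X_t])^2 = x_0^2 * exp(2 mu t) * (exp(sigma^2 t) - 1) = 36*(exp(25*t/16) - 1)*exp(8*t).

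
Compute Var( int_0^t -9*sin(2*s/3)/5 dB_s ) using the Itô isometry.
Var = 81*t/50 - 243*sin(4*t/3)/200

The Itô integral of a deterministic integrand f(s) has mean 0 because each increment f(s) * (B_{s+ds} - B_s) has mean 0. By the Itô isometry:
  Var( int_0^t f(s) dB_s ) = E[ (int_0^t f(s) dB_s)^2 ] = int_0^t f(s)^2 ds.
Here f(s) = -9*sin(2*s/3)/5, so f(s)^2 = 81*sin(2*s/3)^2/25. Integrate:
  int_0^t (81*sin(2*s/3)^2/25) ds = 81*t/50 - 243*sin(4*t/3)/200.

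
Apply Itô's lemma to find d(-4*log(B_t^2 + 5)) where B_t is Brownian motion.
d(-4*log(B_t^2 + 5)) = (4*(B_t^2 - 5)/(B_t^2 + 5)^2) dt + (-8*B_t/(B_t^2 + 5)) dB_t

Itô's formula for f(B_t) gives d f(B_t) = f'(B_t) dB_t + (1/2) f''(B_t) dt. Compute derivatives of f(x) = -4*log(x^2 + 5):
  f'(x)  = -8*x/(x^2 + 5)
  f''(x) = 8*(x^2 - 5)/(x^2 + 5)^2
Substitute x = B_t and multiply the f'' term by 1/2:
  drift     = (1/2) * (8*(x^2 - 5)/(x^2 + 5)^2) evaluated at B_t = 4*(B_t^2 - 5)/(B_t^2 + 5)^2
  diffusion = (-8*x/(x^2 + 5)) evaluated at B_t = -8*B_t/(B_t^2 + 5)
Therefore d(-4*log(B_t^2 + 5)) = (4*(B_t^2 - 5)/(B_t^2 + 5)^2) dt + (-8*B_t/(B_t^2 + 5)) dB_t.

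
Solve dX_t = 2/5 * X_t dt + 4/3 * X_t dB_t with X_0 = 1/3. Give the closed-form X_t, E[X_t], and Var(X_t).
X_t = 1/3 * exp((-22/45) t + (4/3) B_t); E[X_t] = exp(2*t/5)/3; Var(X_t) = (exp(16*t/9) - 1)*exp(4*t/5)/9

For GBM dX = mu X dt + sigma X dB with X_0 = x_0, apply Itô to Y = log X: dY = (mu - sigma^2/2) dt + sigma dB, so Y_t = log(x_0) + (mu - sigma^2/2) t + sigma B_t and hence X_t = x_0 * exp((mu - sigma^2/2) t + sigma B_t).
With mu = 2/5, sigma = 4/3, x_0 = 1/3, this gives:
  X_t = 1/3 * exp((-22/45) * t + (4/3) * B_t).
Since sigma*B_t ~ Normal(0, sigma^2 t), E[exp(sigma*B_t)] = exp(sigma^2 t / 2); so E[X_t] = x_0 * exp((mu - sigma^2/2) t) * exp(sigma^2 t / 2) = x_0 * exp(mu t) = exp(2*t/5)/3.
Var(X_t) = E[X_t^2] - (E[X_t])^2 = x_0^2 * exp(2 mu t) * (exp(sigma^2 t) - 1) = (exp(16*t/9) - 1)*exp(4*t/5)/9.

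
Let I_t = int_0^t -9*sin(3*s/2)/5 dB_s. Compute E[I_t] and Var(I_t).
E[I_t] = 0; Var(I_t) = 81*t/50 - 27*sin(3*t)/50

The Itô integral of a deterministic integrand f(s) has mean 0 because each increment f(s) * (B_{s+ds} - B_s) has mean 0. By the Itô isometry:
  Var( int_0^t f(s) dB_s ) = E[ (int_0^t f(s) dB_s)^2 ] = int_0^t f(s)^2 ds.
Here f(s) = -9*sin(3*s/2)/5, so f(s)^2 = 81*sin(3*s/2)^2/25. Integrate:
  int_0^t (81*sin(3*s/2)^2/25) ds = 81*t/50 - 27*sin(3*t)/50.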